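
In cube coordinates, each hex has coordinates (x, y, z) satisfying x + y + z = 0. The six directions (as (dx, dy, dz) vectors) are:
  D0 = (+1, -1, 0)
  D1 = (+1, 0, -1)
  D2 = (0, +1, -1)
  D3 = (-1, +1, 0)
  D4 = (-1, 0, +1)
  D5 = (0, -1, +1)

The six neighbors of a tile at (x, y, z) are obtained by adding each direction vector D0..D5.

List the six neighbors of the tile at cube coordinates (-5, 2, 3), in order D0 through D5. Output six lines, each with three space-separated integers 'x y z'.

Answer: -4 1 3
-4 2 2
-5 3 2
-6 3 3
-6 2 4
-5 1 4

Derivation:
Center: (-5, 2, 3). Add each direction:
  D0: (-5, 2, 3) + (1, -1, 0) = (-4, 1, 3)
  D1: (-5, 2, 3) + (1, 0, -1) = (-4, 2, 2)
  D2: (-5, 2, 3) + (0, 1, -1) = (-5, 3, 2)
  D3: (-5, 2, 3) + (-1, 1, 0) = (-6, 3, 3)
  D4: (-5, 2, 3) + (-1, 0, 1) = (-6, 2, 4)
  D5: (-5, 2, 3) + (0, -1, 1) = (-5, 1, 4)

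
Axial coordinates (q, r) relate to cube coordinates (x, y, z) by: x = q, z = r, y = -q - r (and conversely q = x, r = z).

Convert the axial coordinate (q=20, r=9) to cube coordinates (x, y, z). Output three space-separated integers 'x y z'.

x = q = 20
z = r = 9
y = -x - z = -(20) - (9) = -29

Answer: 20 -29 9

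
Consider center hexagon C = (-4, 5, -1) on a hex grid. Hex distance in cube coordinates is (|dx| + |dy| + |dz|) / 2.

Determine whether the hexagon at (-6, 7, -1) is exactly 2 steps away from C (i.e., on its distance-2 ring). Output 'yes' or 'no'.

Answer: yes

Derivation:
|px - cx| = |-6 - (-4)| = 2
|py - cy| = |7 - 5| = 2
|pz - cz| = |-1 - (-1)| = 0
distance = (2+2+0)/2 = 4/2 = 2
radius = 2; distance == radius -> yes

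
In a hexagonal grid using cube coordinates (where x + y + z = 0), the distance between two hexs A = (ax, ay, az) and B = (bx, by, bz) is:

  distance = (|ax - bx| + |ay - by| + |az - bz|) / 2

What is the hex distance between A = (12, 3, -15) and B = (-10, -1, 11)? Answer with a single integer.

|ax - bx| = |12 - (-10)| = 22
|ay - by| = |3 - (-1)| = 4
|az - bz| = |-15 - 11| = 26
distance = (22 + 4 + 26) / 2 = 52 / 2 = 26

Answer: 26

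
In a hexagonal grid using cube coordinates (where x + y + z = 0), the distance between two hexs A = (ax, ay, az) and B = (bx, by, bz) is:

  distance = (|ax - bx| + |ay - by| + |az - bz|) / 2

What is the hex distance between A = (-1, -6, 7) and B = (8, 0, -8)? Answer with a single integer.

Answer: 15

Derivation:
|ax - bx| = |-1 - 8| = 9
|ay - by| = |-6 - 0| = 6
|az - bz| = |7 - (-8)| = 15
distance = (9 + 6 + 15) / 2 = 30 / 2 = 15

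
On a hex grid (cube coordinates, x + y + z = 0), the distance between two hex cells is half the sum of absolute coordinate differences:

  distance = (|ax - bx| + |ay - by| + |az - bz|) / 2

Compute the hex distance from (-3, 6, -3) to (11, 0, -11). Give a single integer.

|ax - bx| = |-3 - 11| = 14
|ay - by| = |6 - 0| = 6
|az - bz| = |-3 - (-11)| = 8
distance = (14 + 6 + 8) / 2 = 28 / 2 = 14

Answer: 14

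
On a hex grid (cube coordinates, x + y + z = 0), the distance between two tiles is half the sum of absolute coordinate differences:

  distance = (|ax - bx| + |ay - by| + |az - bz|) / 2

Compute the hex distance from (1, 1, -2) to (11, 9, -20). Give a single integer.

|ax - bx| = |1 - 11| = 10
|ay - by| = |1 - 9| = 8
|az - bz| = |-2 - (-20)| = 18
distance = (10 + 8 + 18) / 2 = 36 / 2 = 18

Answer: 18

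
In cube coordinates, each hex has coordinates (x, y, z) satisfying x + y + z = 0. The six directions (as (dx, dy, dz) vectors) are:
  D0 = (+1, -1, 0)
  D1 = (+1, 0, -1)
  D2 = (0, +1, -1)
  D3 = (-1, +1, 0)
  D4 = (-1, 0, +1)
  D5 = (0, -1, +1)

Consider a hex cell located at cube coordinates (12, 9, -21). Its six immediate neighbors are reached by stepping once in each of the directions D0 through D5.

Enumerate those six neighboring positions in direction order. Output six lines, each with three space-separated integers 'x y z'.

Center: (12, 9, -21). Add each direction:
  D0: (12, 9, -21) + (1, -1, 0) = (13, 8, -21)
  D1: (12, 9, -21) + (1, 0, -1) = (13, 9, -22)
  D2: (12, 9, -21) + (0, 1, -1) = (12, 10, -22)
  D3: (12, 9, -21) + (-1, 1, 0) = (11, 10, -21)
  D4: (12, 9, -21) + (-1, 0, 1) = (11, 9, -20)
  D5: (12, 9, -21) + (0, -1, 1) = (12, 8, -20)

Answer: 13 8 -21
13 9 -22
12 10 -22
11 10 -21
11 9 -20
12 8 -20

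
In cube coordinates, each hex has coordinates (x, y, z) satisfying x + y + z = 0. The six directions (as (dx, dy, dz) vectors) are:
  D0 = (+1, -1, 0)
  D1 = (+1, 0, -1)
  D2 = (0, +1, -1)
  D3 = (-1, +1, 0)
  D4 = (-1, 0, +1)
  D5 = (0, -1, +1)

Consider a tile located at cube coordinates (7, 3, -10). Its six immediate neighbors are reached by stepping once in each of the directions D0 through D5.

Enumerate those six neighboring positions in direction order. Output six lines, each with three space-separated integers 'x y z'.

Answer: 8 2 -10
8 3 -11
7 4 -11
6 4 -10
6 3 -9
7 2 -9

Derivation:
Center: (7, 3, -10). Add each direction:
  D0: (7, 3, -10) + (1, -1, 0) = (8, 2, -10)
  D1: (7, 3, -10) + (1, 0, -1) = (8, 3, -11)
  D2: (7, 3, -10) + (0, 1, -1) = (7, 4, -11)
  D3: (7, 3, -10) + (-1, 1, 0) = (6, 4, -10)
  D4: (7, 3, -10) + (-1, 0, 1) = (6, 3, -9)
  D5: (7, 3, -10) + (0, -1, 1) = (7, 2, -9)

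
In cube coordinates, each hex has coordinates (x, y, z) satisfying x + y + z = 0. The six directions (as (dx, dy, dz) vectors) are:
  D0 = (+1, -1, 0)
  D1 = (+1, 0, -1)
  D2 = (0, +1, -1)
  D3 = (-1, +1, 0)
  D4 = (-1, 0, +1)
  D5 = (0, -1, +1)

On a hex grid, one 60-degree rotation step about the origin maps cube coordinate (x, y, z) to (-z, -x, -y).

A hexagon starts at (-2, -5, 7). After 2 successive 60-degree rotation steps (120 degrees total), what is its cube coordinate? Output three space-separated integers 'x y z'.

Start: (-2, -5, 7)
Step 1: (-2, -5, 7) -> (-(7), -(-2), -(-5)) = (-7, 2, 5)
Step 2: (-7, 2, 5) -> (-(5), -(-7), -(2)) = (-5, 7, -2)

Answer: -5 7 -2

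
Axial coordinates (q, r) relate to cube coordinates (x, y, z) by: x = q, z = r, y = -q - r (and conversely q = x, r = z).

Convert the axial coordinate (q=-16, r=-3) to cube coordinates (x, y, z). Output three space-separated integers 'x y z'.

x = q = -16
z = r = -3
y = -x - z = -(-16) - (-3) = 19

Answer: -16 19 -3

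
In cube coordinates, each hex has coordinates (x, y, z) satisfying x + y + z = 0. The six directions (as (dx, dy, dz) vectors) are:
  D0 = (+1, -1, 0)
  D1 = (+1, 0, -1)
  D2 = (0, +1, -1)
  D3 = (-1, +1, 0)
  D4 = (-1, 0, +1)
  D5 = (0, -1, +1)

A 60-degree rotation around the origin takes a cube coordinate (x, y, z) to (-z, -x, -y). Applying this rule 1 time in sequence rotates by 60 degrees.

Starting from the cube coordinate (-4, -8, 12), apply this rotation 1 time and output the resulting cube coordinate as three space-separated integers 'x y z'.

Start: (-4, -8, 12)
Step 1: (-4, -8, 12) -> (-(12), -(-4), -(-8)) = (-12, 4, 8)

Answer: -12 4 8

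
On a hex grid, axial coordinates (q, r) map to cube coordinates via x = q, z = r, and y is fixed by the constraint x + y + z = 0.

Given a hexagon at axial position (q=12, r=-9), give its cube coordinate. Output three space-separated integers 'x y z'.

Answer: 12 -3 -9

Derivation:
x = q = 12
z = r = -9
y = -x - z = -(12) - (-9) = -3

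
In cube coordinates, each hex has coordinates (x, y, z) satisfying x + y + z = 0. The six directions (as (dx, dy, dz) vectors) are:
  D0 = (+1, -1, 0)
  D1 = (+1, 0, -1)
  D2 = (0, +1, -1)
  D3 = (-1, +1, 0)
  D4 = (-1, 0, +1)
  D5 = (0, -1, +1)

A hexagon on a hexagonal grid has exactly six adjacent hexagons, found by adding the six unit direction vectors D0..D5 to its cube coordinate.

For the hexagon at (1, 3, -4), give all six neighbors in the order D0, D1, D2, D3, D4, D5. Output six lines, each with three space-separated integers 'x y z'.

Answer: 2 2 -4
2 3 -5
1 4 -5
0 4 -4
0 3 -3
1 2 -3

Derivation:
Center: (1, 3, -4). Add each direction:
  D0: (1, 3, -4) + (1, -1, 0) = (2, 2, -4)
  D1: (1, 3, -4) + (1, 0, -1) = (2, 3, -5)
  D2: (1, 3, -4) + (0, 1, -1) = (1, 4, -5)
  D3: (1, 3, -4) + (-1, 1, 0) = (0, 4, -4)
  D4: (1, 3, -4) + (-1, 0, 1) = (0, 3, -3)
  D5: (1, 3, -4) + (0, -1, 1) = (1, 2, -3)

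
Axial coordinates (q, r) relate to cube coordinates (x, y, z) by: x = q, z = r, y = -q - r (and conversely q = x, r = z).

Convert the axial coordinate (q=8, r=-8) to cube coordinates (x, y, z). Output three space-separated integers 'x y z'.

x = q = 8
z = r = -8
y = -x - z = -(8) - (-8) = 0

Answer: 8 0 -8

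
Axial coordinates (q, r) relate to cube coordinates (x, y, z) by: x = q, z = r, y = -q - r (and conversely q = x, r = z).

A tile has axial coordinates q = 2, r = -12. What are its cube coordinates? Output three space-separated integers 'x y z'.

Answer: 2 10 -12

Derivation:
x = q = 2
z = r = -12
y = -x - z = -(2) - (-12) = 10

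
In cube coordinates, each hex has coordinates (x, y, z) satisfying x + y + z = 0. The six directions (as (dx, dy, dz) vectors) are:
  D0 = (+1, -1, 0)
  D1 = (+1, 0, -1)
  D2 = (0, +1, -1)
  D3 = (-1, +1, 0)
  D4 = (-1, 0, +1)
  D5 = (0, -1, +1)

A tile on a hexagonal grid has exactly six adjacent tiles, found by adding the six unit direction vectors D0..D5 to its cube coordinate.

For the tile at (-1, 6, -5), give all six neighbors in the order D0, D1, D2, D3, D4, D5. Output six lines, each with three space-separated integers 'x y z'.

Answer: 0 5 -5
0 6 -6
-1 7 -6
-2 7 -5
-2 6 -4
-1 5 -4

Derivation:
Center: (-1, 6, -5). Add each direction:
  D0: (-1, 6, -5) + (1, -1, 0) = (0, 5, -5)
  D1: (-1, 6, -5) + (1, 0, -1) = (0, 6, -6)
  D2: (-1, 6, -5) + (0, 1, -1) = (-1, 7, -6)
  D3: (-1, 6, -5) + (-1, 1, 0) = (-2, 7, -5)
  D4: (-1, 6, -5) + (-1, 0, 1) = (-2, 6, -4)
  D5: (-1, 6, -5) + (0, -1, 1) = (-1, 5, -4)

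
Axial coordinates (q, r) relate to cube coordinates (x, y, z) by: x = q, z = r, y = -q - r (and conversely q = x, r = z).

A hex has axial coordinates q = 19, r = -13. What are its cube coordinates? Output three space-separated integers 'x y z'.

Answer: 19 -6 -13

Derivation:
x = q = 19
z = r = -13
y = -x - z = -(19) - (-13) = -6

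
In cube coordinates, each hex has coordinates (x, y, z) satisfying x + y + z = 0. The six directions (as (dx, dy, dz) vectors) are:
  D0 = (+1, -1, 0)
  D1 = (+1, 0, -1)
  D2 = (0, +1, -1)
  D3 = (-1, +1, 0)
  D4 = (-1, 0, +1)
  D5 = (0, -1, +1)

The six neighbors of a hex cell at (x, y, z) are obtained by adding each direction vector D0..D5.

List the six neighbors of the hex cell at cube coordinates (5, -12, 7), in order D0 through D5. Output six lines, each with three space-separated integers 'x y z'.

Answer: 6 -13 7
6 -12 6
5 -11 6
4 -11 7
4 -12 8
5 -13 8

Derivation:
Center: (5, -12, 7). Add each direction:
  D0: (5, -12, 7) + (1, -1, 0) = (6, -13, 7)
  D1: (5, -12, 7) + (1, 0, -1) = (6, -12, 6)
  D2: (5, -12, 7) + (0, 1, -1) = (5, -11, 6)
  D3: (5, -12, 7) + (-1, 1, 0) = (4, -11, 7)
  D4: (5, -12, 7) + (-1, 0, 1) = (4, -12, 8)
  D5: (5, -12, 7) + (0, -1, 1) = (5, -13, 8)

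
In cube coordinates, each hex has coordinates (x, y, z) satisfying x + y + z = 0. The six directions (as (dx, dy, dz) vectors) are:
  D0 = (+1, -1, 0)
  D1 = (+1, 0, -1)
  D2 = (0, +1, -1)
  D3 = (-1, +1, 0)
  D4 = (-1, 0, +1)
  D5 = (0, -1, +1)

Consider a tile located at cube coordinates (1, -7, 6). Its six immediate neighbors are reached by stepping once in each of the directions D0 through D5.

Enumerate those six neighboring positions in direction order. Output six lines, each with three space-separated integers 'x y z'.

Center: (1, -7, 6). Add each direction:
  D0: (1, -7, 6) + (1, -1, 0) = (2, -8, 6)
  D1: (1, -7, 6) + (1, 0, -1) = (2, -7, 5)
  D2: (1, -7, 6) + (0, 1, -1) = (1, -6, 5)
  D3: (1, -7, 6) + (-1, 1, 0) = (0, -6, 6)
  D4: (1, -7, 6) + (-1, 0, 1) = (0, -7, 7)
  D5: (1, -7, 6) + (0, -1, 1) = (1, -8, 7)

Answer: 2 -8 6
2 -7 5
1 -6 5
0 -6 6
0 -7 7
1 -8 7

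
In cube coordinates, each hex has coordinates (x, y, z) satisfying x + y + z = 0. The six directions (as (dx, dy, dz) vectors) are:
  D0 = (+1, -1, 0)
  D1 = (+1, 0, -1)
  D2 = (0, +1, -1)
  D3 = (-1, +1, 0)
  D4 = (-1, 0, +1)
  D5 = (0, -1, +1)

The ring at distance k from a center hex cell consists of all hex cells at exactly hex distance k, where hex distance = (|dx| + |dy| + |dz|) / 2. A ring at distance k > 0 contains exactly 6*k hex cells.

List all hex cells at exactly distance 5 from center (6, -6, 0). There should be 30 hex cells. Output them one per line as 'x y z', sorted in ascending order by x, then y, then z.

Answer: 1 -6 5
1 -5 4
1 -4 3
1 -3 2
1 -2 1
1 -1 0
2 -7 5
2 -1 -1
3 -8 5
3 -1 -2
4 -9 5
4 -1 -3
5 -10 5
5 -1 -4
6 -11 5
6 -1 -5
7 -11 4
7 -2 -5
8 -11 3
8 -3 -5
9 -11 2
9 -4 -5
10 -11 1
10 -5 -5
11 -11 0
11 -10 -1
11 -9 -2
11 -8 -3
11 -7 -4
11 -6 -5

Derivation:
Walk ring at distance 5 from (6, -6, 0):
Start at center + D4*5 = (1, -6, 5)
  hex 0: (1, -6, 5)
  hex 1: (2, -7, 5)
  hex 2: (3, -8, 5)
  hex 3: (4, -9, 5)
  hex 4: (5, -10, 5)
  hex 5: (6, -11, 5)
  hex 6: (7, -11, 4)
  hex 7: (8, -11, 3)
  hex 8: (9, -11, 2)
  hex 9: (10, -11, 1)
  hex 10: (11, -11, 0)
  hex 11: (11, -10, -1)
  hex 12: (11, -9, -2)
  hex 13: (11, -8, -3)
  hex 14: (11, -7, -4)
  hex 15: (11, -6, -5)
  hex 16: (10, -5, -5)
  hex 17: (9, -4, -5)
  hex 18: (8, -3, -5)
  hex 19: (7, -2, -5)
  hex 20: (6, -1, -5)
  hex 21: (5, -1, -4)
  hex 22: (4, -1, -3)
  hex 23: (3, -1, -2)
  hex 24: (2, -1, -1)
  hex 25: (1, -1, 0)
  hex 26: (1, -2, 1)
  hex 27: (1, -3, 2)
  hex 28: (1, -4, 3)
  hex 29: (1, -5, 4)
Sorted: 30 hexes.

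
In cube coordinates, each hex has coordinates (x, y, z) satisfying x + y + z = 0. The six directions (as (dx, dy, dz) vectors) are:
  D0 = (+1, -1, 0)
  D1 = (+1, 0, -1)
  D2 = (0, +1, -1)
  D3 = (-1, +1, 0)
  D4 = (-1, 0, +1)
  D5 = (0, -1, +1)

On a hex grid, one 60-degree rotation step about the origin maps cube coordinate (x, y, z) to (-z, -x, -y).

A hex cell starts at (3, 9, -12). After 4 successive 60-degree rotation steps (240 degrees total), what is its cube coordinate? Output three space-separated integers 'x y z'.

Answer: -12 3 9

Derivation:
Start: (3, 9, -12)
Step 1: (3, 9, -12) -> (-(-12), -(3), -(9)) = (12, -3, -9)
Step 2: (12, -3, -9) -> (-(-9), -(12), -(-3)) = (9, -12, 3)
Step 3: (9, -12, 3) -> (-(3), -(9), -(-12)) = (-3, -9, 12)
Step 4: (-3, -9, 12) -> (-(12), -(-3), -(-9)) = (-12, 3, 9)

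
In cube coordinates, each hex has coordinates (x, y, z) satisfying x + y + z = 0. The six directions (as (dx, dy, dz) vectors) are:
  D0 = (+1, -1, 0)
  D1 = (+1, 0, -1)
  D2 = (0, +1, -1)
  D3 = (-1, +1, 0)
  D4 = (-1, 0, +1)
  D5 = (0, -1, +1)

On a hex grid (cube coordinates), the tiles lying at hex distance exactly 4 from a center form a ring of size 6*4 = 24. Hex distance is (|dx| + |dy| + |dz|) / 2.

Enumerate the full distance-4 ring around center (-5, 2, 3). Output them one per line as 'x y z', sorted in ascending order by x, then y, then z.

Walk ring at distance 4 from (-5, 2, 3):
Start at center + D4*4 = (-9, 2, 7)
  hex 0: (-9, 2, 7)
  hex 1: (-8, 1, 7)
  hex 2: (-7, 0, 7)
  hex 3: (-6, -1, 7)
  hex 4: (-5, -2, 7)
  hex 5: (-4, -2, 6)
  hex 6: (-3, -2, 5)
  hex 7: (-2, -2, 4)
  hex 8: (-1, -2, 3)
  hex 9: (-1, -1, 2)
  hex 10: (-1, 0, 1)
  hex 11: (-1, 1, 0)
  hex 12: (-1, 2, -1)
  hex 13: (-2, 3, -1)
  hex 14: (-3, 4, -1)
  hex 15: (-4, 5, -1)
  hex 16: (-5, 6, -1)
  hex 17: (-6, 6, 0)
  hex 18: (-7, 6, 1)
  hex 19: (-8, 6, 2)
  hex 20: (-9, 6, 3)
  hex 21: (-9, 5, 4)
  hex 22: (-9, 4, 5)
  hex 23: (-9, 3, 6)
Sorted: 24 hexes.

Answer: -9 2 7
-9 3 6
-9 4 5
-9 5 4
-9 6 3
-8 1 7
-8 6 2
-7 0 7
-7 6 1
-6 -1 7
-6 6 0
-5 -2 7
-5 6 -1
-4 -2 6
-4 5 -1
-3 -2 5
-3 4 -1
-2 -2 4
-2 3 -1
-1 -2 3
-1 -1 2
-1 0 1
-1 1 0
-1 2 -1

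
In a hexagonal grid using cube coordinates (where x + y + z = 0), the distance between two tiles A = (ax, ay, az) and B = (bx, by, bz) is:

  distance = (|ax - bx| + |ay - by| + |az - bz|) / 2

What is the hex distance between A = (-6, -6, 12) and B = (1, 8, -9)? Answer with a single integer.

|ax - bx| = |-6 - 1| = 7
|ay - by| = |-6 - 8| = 14
|az - bz| = |12 - (-9)| = 21
distance = (7 + 14 + 21) / 2 = 42 / 2 = 21

Answer: 21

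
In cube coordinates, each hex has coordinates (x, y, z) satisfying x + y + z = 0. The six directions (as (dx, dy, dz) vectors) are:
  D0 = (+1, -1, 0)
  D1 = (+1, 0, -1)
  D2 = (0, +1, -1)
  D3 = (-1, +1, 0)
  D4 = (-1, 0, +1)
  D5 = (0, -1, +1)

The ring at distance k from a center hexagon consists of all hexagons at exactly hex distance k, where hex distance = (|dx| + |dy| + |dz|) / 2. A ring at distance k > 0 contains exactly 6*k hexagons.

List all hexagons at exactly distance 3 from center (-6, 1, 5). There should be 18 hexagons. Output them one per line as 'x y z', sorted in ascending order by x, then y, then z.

Walk ring at distance 3 from (-6, 1, 5):
Start at center + D4*3 = (-9, 1, 8)
  hex 0: (-9, 1, 8)
  hex 1: (-8, 0, 8)
  hex 2: (-7, -1, 8)
  hex 3: (-6, -2, 8)
  hex 4: (-5, -2, 7)
  hex 5: (-4, -2, 6)
  hex 6: (-3, -2, 5)
  hex 7: (-3, -1, 4)
  hex 8: (-3, 0, 3)
  hex 9: (-3, 1, 2)
  hex 10: (-4, 2, 2)
  hex 11: (-5, 3, 2)
  hex 12: (-6, 4, 2)
  hex 13: (-7, 4, 3)
  hex 14: (-8, 4, 4)
  hex 15: (-9, 4, 5)
  hex 16: (-9, 3, 6)
  hex 17: (-9, 2, 7)
Sorted: 18 hexes.

Answer: -9 1 8
-9 2 7
-9 3 6
-9 4 5
-8 0 8
-8 4 4
-7 -1 8
-7 4 3
-6 -2 8
-6 4 2
-5 -2 7
-5 3 2
-4 -2 6
-4 2 2
-3 -2 5
-3 -1 4
-3 0 3
-3 1 2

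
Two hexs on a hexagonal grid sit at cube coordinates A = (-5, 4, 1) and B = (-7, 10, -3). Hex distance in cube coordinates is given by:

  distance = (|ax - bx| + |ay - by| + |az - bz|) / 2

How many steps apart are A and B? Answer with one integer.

|ax - bx| = |-5 - (-7)| = 2
|ay - by| = |4 - 10| = 6
|az - bz| = |1 - (-3)| = 4
distance = (2 + 6 + 4) / 2 = 12 / 2 = 6

Answer: 6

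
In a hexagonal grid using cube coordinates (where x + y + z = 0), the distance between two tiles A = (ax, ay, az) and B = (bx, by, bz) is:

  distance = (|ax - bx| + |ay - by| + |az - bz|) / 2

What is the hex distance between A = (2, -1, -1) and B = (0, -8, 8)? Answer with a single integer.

|ax - bx| = |2 - 0| = 2
|ay - by| = |-1 - (-8)| = 7
|az - bz| = |-1 - 8| = 9
distance = (2 + 7 + 9) / 2 = 18 / 2 = 9

Answer: 9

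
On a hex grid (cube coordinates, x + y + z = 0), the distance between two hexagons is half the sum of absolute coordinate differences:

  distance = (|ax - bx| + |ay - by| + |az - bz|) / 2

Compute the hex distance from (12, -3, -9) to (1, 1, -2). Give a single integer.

Answer: 11

Derivation:
|ax - bx| = |12 - 1| = 11
|ay - by| = |-3 - 1| = 4
|az - bz| = |-9 - (-2)| = 7
distance = (11 + 4 + 7) / 2 = 22 / 2 = 11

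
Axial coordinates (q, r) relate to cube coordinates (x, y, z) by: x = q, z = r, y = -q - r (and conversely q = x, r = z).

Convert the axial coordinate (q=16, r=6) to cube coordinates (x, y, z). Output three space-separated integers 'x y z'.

Answer: 16 -22 6

Derivation:
x = q = 16
z = r = 6
y = -x - z = -(16) - (6) = -22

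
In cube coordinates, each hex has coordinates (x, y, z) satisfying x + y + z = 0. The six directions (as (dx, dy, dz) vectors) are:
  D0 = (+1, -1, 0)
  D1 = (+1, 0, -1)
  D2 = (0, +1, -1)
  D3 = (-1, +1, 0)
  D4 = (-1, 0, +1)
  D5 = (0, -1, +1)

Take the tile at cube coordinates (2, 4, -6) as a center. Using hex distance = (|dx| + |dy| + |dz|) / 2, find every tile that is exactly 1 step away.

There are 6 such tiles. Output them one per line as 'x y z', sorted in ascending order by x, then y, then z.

Answer: 1 4 -5
1 5 -6
2 3 -5
2 5 -7
3 3 -6
3 4 -7

Derivation:
Walk ring at distance 1 from (2, 4, -6):
Start at center + D4*1 = (1, 4, -5)
  hex 0: (1, 4, -5)
  hex 1: (2, 3, -5)
  hex 2: (3, 3, -6)
  hex 3: (3, 4, -7)
  hex 4: (2, 5, -7)
  hex 5: (1, 5, -6)
Sorted: 6 hexes.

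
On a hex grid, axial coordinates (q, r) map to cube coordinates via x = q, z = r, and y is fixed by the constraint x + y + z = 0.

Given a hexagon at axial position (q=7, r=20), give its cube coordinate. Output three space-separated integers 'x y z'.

x = q = 7
z = r = 20
y = -x - z = -(7) - (20) = -27

Answer: 7 -27 20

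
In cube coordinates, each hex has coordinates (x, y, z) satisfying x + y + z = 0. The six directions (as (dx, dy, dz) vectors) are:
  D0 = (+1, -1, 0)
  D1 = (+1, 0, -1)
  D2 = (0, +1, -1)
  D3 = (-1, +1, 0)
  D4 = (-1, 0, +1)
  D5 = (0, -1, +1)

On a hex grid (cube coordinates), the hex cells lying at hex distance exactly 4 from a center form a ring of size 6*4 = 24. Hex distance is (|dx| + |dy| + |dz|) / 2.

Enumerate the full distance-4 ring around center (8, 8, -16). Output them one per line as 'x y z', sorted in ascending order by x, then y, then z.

Walk ring at distance 4 from (8, 8, -16):
Start at center + D4*4 = (4, 8, -12)
  hex 0: (4, 8, -12)
  hex 1: (5, 7, -12)
  hex 2: (6, 6, -12)
  hex 3: (7, 5, -12)
  hex 4: (8, 4, -12)
  hex 5: (9, 4, -13)
  hex 6: (10, 4, -14)
  hex 7: (11, 4, -15)
  hex 8: (12, 4, -16)
  hex 9: (12, 5, -17)
  hex 10: (12, 6, -18)
  hex 11: (12, 7, -19)
  hex 12: (12, 8, -20)
  hex 13: (11, 9, -20)
  hex 14: (10, 10, -20)
  hex 15: (9, 11, -20)
  hex 16: (8, 12, -20)
  hex 17: (7, 12, -19)
  hex 18: (6, 12, -18)
  hex 19: (5, 12, -17)
  hex 20: (4, 12, -16)
  hex 21: (4, 11, -15)
  hex 22: (4, 10, -14)
  hex 23: (4, 9, -13)
Sorted: 24 hexes.

Answer: 4 8 -12
4 9 -13
4 10 -14
4 11 -15
4 12 -16
5 7 -12
5 12 -17
6 6 -12
6 12 -18
7 5 -12
7 12 -19
8 4 -12
8 12 -20
9 4 -13
9 11 -20
10 4 -14
10 10 -20
11 4 -15
11 9 -20
12 4 -16
12 5 -17
12 6 -18
12 7 -19
12 8 -20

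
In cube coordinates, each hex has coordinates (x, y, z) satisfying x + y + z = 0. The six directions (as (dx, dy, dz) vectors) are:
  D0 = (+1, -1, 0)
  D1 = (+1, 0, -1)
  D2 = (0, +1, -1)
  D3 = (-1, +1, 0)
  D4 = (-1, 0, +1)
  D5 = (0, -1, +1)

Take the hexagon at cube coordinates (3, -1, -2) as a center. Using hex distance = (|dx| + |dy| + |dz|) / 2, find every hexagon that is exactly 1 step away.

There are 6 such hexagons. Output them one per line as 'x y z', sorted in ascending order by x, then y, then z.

Walk ring at distance 1 from (3, -1, -2):
Start at center + D4*1 = (2, -1, -1)
  hex 0: (2, -1, -1)
  hex 1: (3, -2, -1)
  hex 2: (4, -2, -2)
  hex 3: (4, -1, -3)
  hex 4: (3, 0, -3)
  hex 5: (2, 0, -2)
Sorted: 6 hexes.

Answer: 2 -1 -1
2 0 -2
3 -2 -1
3 0 -3
4 -2 -2
4 -1 -3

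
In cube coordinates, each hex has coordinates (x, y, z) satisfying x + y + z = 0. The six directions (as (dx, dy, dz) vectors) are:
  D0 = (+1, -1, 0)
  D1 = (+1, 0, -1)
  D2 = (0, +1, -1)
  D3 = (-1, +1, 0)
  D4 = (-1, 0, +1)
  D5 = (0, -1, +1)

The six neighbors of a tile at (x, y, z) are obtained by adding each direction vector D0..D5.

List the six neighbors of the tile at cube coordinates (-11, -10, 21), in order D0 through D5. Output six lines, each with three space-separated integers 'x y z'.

Center: (-11, -10, 21). Add each direction:
  D0: (-11, -10, 21) + (1, -1, 0) = (-10, -11, 21)
  D1: (-11, -10, 21) + (1, 0, -1) = (-10, -10, 20)
  D2: (-11, -10, 21) + (0, 1, -1) = (-11, -9, 20)
  D3: (-11, -10, 21) + (-1, 1, 0) = (-12, -9, 21)
  D4: (-11, -10, 21) + (-1, 0, 1) = (-12, -10, 22)
  D5: (-11, -10, 21) + (0, -1, 1) = (-11, -11, 22)

Answer: -10 -11 21
-10 -10 20
-11 -9 20
-12 -9 21
-12 -10 22
-11 -11 22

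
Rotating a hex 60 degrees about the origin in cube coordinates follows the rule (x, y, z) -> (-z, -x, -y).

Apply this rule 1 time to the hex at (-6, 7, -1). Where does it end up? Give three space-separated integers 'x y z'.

Start: (-6, 7, -1)
Step 1: (-6, 7, -1) -> (-(-1), -(-6), -(7)) = (1, 6, -7)

Answer: 1 6 -7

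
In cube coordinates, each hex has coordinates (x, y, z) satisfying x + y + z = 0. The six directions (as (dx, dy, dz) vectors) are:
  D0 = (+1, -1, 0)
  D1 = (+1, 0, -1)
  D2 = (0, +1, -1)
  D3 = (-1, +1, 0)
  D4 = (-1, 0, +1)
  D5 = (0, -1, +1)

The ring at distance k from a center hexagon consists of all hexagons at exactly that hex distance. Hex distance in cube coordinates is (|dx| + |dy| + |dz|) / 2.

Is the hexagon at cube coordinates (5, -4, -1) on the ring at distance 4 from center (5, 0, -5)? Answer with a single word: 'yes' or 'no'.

Answer: yes

Derivation:
|px - cx| = |5 - 5| = 0
|py - cy| = |-4 - 0| = 4
|pz - cz| = |-1 - (-5)| = 4
distance = (0+4+4)/2 = 8/2 = 4
radius = 4; distance == radius -> yes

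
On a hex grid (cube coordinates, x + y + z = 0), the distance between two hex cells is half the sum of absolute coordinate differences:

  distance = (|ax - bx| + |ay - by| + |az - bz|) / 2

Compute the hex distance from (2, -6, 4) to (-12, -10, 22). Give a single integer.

|ax - bx| = |2 - (-12)| = 14
|ay - by| = |-6 - (-10)| = 4
|az - bz| = |4 - 22| = 18
distance = (14 + 4 + 18) / 2 = 36 / 2 = 18

Answer: 18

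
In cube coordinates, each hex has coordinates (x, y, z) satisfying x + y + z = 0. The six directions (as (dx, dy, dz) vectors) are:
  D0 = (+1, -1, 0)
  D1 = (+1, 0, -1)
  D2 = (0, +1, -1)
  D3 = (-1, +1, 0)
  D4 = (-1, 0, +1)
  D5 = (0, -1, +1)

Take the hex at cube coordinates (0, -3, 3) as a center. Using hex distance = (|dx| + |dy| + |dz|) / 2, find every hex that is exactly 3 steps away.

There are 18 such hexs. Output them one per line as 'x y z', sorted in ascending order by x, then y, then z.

Answer: -3 -3 6
-3 -2 5
-3 -1 4
-3 0 3
-2 -4 6
-2 0 2
-1 -5 6
-1 0 1
0 -6 6
0 0 0
1 -6 5
1 -1 0
2 -6 4
2 -2 0
3 -6 3
3 -5 2
3 -4 1
3 -3 0

Derivation:
Walk ring at distance 3 from (0, -3, 3):
Start at center + D4*3 = (-3, -3, 6)
  hex 0: (-3, -3, 6)
  hex 1: (-2, -4, 6)
  hex 2: (-1, -5, 6)
  hex 3: (0, -6, 6)
  hex 4: (1, -6, 5)
  hex 5: (2, -6, 4)
  hex 6: (3, -6, 3)
  hex 7: (3, -5, 2)
  hex 8: (3, -4, 1)
  hex 9: (3, -3, 0)
  hex 10: (2, -2, 0)
  hex 11: (1, -1, 0)
  hex 12: (0, 0, 0)
  hex 13: (-1, 0, 1)
  hex 14: (-2, 0, 2)
  hex 15: (-3, 0, 3)
  hex 16: (-3, -1, 4)
  hex 17: (-3, -2, 5)
Sorted: 18 hexes.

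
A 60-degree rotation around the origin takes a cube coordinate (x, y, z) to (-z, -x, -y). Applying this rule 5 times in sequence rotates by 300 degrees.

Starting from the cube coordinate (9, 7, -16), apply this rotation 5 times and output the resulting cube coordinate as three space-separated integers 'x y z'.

Answer: -7 16 -9

Derivation:
Start: (9, 7, -16)
Step 1: (9, 7, -16) -> (-(-16), -(9), -(7)) = (16, -9, -7)
Step 2: (16, -9, -7) -> (-(-7), -(16), -(-9)) = (7, -16, 9)
Step 3: (7, -16, 9) -> (-(9), -(7), -(-16)) = (-9, -7, 16)
Step 4: (-9, -7, 16) -> (-(16), -(-9), -(-7)) = (-16, 9, 7)
Step 5: (-16, 9, 7) -> (-(7), -(-16), -(9)) = (-7, 16, -9)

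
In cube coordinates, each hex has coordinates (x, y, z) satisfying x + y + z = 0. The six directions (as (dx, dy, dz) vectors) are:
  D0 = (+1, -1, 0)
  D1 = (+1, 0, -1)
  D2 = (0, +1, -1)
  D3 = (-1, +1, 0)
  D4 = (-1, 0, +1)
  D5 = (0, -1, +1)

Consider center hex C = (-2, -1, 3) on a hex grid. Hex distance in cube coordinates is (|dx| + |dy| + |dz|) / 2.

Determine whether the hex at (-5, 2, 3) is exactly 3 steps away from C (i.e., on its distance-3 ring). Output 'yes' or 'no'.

Answer: yes

Derivation:
|px - cx| = |-5 - (-2)| = 3
|py - cy| = |2 - (-1)| = 3
|pz - cz| = |3 - 3| = 0
distance = (3+3+0)/2 = 6/2 = 3
radius = 3; distance == radius -> yes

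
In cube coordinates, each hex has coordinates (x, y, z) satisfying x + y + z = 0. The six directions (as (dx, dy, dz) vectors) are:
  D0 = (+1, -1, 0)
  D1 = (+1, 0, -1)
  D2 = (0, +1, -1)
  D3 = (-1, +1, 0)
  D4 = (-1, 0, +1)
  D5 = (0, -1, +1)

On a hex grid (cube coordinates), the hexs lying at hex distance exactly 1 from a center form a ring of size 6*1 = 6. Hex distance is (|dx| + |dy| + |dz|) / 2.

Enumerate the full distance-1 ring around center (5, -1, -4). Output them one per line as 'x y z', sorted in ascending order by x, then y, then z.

Walk ring at distance 1 from (5, -1, -4):
Start at center + D4*1 = (4, -1, -3)
  hex 0: (4, -1, -3)
  hex 1: (5, -2, -3)
  hex 2: (6, -2, -4)
  hex 3: (6, -1, -5)
  hex 4: (5, 0, -5)
  hex 5: (4, 0, -4)
Sorted: 6 hexes.

Answer: 4 -1 -3
4 0 -4
5 -2 -3
5 0 -5
6 -2 -4
6 -1 -5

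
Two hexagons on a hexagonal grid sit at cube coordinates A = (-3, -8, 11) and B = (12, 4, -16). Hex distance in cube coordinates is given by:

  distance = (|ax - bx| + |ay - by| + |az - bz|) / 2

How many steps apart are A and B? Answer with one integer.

|ax - bx| = |-3 - 12| = 15
|ay - by| = |-8 - 4| = 12
|az - bz| = |11 - (-16)| = 27
distance = (15 + 12 + 27) / 2 = 54 / 2 = 27

Answer: 27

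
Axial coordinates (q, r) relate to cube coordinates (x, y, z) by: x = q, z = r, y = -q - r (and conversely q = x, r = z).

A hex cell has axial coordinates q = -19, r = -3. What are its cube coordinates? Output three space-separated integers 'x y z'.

x = q = -19
z = r = -3
y = -x - z = -(-19) - (-3) = 22

Answer: -19 22 -3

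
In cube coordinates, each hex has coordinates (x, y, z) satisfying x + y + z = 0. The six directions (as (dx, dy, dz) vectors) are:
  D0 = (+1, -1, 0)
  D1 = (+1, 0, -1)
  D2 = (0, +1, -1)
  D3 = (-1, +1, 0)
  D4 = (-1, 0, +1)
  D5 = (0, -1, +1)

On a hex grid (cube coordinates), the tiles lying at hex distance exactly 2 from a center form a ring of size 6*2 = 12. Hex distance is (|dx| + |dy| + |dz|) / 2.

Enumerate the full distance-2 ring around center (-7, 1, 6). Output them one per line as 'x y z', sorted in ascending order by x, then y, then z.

Answer: -9 1 8
-9 2 7
-9 3 6
-8 0 8
-8 3 5
-7 -1 8
-7 3 4
-6 -1 7
-6 2 4
-5 -1 6
-5 0 5
-5 1 4

Derivation:
Walk ring at distance 2 from (-7, 1, 6):
Start at center + D4*2 = (-9, 1, 8)
  hex 0: (-9, 1, 8)
  hex 1: (-8, 0, 8)
  hex 2: (-7, -1, 8)
  hex 3: (-6, -1, 7)
  hex 4: (-5, -1, 6)
  hex 5: (-5, 0, 5)
  hex 6: (-5, 1, 4)
  hex 7: (-6, 2, 4)
  hex 8: (-7, 3, 4)
  hex 9: (-8, 3, 5)
  hex 10: (-9, 3, 6)
  hex 11: (-9, 2, 7)
Sorted: 12 hexes.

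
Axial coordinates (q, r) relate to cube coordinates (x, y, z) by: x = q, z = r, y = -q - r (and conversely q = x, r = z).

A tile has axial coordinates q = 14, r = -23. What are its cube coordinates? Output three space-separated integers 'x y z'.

Answer: 14 9 -23

Derivation:
x = q = 14
z = r = -23
y = -x - z = -(14) - (-23) = 9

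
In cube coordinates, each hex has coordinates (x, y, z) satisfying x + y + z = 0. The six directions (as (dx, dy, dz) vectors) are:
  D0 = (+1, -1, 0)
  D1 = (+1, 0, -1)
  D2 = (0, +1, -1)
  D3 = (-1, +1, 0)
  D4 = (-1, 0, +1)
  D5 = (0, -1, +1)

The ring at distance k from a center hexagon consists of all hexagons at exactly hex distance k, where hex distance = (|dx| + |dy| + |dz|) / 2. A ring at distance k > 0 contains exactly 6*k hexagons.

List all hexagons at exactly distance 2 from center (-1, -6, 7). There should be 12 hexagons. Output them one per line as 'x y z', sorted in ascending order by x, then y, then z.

Answer: -3 -6 9
-3 -5 8
-3 -4 7
-2 -7 9
-2 -4 6
-1 -8 9
-1 -4 5
0 -8 8
0 -5 5
1 -8 7
1 -7 6
1 -6 5

Derivation:
Walk ring at distance 2 from (-1, -6, 7):
Start at center + D4*2 = (-3, -6, 9)
  hex 0: (-3, -6, 9)
  hex 1: (-2, -7, 9)
  hex 2: (-1, -8, 9)
  hex 3: (0, -8, 8)
  hex 4: (1, -8, 7)
  hex 5: (1, -7, 6)
  hex 6: (1, -6, 5)
  hex 7: (0, -5, 5)
  hex 8: (-1, -4, 5)
  hex 9: (-2, -4, 6)
  hex 10: (-3, -4, 7)
  hex 11: (-3, -5, 8)
Sorted: 12 hexes.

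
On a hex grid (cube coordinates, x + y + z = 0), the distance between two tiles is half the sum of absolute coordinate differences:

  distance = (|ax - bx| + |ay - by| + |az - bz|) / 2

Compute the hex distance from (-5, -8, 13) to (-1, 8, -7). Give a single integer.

|ax - bx| = |-5 - (-1)| = 4
|ay - by| = |-8 - 8| = 16
|az - bz| = |13 - (-7)| = 20
distance = (4 + 16 + 20) / 2 = 40 / 2 = 20

Answer: 20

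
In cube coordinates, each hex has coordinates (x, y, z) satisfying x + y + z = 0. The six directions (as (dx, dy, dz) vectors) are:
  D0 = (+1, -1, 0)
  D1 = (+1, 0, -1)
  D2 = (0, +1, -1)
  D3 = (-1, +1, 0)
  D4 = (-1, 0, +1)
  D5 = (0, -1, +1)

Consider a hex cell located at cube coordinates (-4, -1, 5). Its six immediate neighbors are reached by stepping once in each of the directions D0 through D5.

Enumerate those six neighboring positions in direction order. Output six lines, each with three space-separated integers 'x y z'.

Center: (-4, -1, 5). Add each direction:
  D0: (-4, -1, 5) + (1, -1, 0) = (-3, -2, 5)
  D1: (-4, -1, 5) + (1, 0, -1) = (-3, -1, 4)
  D2: (-4, -1, 5) + (0, 1, -1) = (-4, 0, 4)
  D3: (-4, -1, 5) + (-1, 1, 0) = (-5, 0, 5)
  D4: (-4, -1, 5) + (-1, 0, 1) = (-5, -1, 6)
  D5: (-4, -1, 5) + (0, -1, 1) = (-4, -2, 6)

Answer: -3 -2 5
-3 -1 4
-4 0 4
-5 0 5
-5 -1 6
-4 -2 6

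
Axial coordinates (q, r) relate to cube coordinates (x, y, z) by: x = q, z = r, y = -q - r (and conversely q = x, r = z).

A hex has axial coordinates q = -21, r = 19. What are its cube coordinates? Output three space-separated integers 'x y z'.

Answer: -21 2 19

Derivation:
x = q = -21
z = r = 19
y = -x - z = -(-21) - (19) = 2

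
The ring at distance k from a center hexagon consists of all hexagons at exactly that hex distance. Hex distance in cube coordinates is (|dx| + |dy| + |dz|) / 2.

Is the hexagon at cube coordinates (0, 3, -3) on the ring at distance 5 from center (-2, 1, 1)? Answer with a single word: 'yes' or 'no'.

Answer: no

Derivation:
|px - cx| = |0 - (-2)| = 2
|py - cy| = |3 - 1| = 2
|pz - cz| = |-3 - 1| = 4
distance = (2+2+4)/2 = 8/2 = 4
radius = 5; distance != radius -> no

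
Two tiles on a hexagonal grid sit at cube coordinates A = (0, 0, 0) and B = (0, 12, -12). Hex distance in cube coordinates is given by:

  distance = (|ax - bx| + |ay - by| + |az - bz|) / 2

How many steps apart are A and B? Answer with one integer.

Answer: 12

Derivation:
|ax - bx| = |0 - 0| = 0
|ay - by| = |0 - 12| = 12
|az - bz| = |0 - (-12)| = 12
distance = (0 + 12 + 12) / 2 = 24 / 2 = 12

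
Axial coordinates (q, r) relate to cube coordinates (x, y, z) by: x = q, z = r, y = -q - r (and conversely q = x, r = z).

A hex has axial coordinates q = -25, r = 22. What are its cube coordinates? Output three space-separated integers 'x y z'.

x = q = -25
z = r = 22
y = -x - z = -(-25) - (22) = 3

Answer: -25 3 22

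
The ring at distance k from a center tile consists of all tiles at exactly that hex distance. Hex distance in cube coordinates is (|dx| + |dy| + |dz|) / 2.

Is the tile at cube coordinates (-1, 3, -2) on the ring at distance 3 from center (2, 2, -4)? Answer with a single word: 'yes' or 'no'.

Answer: yes

Derivation:
|px - cx| = |-1 - 2| = 3
|py - cy| = |3 - 2| = 1
|pz - cz| = |-2 - (-4)| = 2
distance = (3+1+2)/2 = 6/2 = 3
radius = 3; distance == radius -> yes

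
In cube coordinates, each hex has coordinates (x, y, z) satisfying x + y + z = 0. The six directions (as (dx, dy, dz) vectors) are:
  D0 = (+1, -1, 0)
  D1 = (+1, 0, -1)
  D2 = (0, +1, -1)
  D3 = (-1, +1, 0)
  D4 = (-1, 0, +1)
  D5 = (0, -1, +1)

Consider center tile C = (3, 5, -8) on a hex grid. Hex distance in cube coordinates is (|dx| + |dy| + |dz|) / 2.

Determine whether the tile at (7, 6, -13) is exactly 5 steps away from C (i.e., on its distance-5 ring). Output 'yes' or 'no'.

Answer: yes

Derivation:
|px - cx| = |7 - 3| = 4
|py - cy| = |6 - 5| = 1
|pz - cz| = |-13 - (-8)| = 5
distance = (4+1+5)/2 = 10/2 = 5
radius = 5; distance == radius -> yes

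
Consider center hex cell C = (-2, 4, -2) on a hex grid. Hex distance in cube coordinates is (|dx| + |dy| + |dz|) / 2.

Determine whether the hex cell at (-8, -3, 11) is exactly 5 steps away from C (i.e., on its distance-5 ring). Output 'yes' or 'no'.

|px - cx| = |-8 - (-2)| = 6
|py - cy| = |-3 - 4| = 7
|pz - cz| = |11 - (-2)| = 13
distance = (6+7+13)/2 = 26/2 = 13
radius = 5; distance != radius -> no

Answer: no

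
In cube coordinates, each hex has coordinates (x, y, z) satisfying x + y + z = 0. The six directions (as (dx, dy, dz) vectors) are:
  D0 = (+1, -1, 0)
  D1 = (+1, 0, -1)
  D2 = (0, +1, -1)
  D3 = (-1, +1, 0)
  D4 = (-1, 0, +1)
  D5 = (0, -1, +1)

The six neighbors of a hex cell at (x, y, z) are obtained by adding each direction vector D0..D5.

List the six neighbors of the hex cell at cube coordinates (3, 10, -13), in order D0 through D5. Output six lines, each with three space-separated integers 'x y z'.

Center: (3, 10, -13). Add each direction:
  D0: (3, 10, -13) + (1, -1, 0) = (4, 9, -13)
  D1: (3, 10, -13) + (1, 0, -1) = (4, 10, -14)
  D2: (3, 10, -13) + (0, 1, -1) = (3, 11, -14)
  D3: (3, 10, -13) + (-1, 1, 0) = (2, 11, -13)
  D4: (3, 10, -13) + (-1, 0, 1) = (2, 10, -12)
  D5: (3, 10, -13) + (0, -1, 1) = (3, 9, -12)

Answer: 4 9 -13
4 10 -14
3 11 -14
2 11 -13
2 10 -12
3 9 -12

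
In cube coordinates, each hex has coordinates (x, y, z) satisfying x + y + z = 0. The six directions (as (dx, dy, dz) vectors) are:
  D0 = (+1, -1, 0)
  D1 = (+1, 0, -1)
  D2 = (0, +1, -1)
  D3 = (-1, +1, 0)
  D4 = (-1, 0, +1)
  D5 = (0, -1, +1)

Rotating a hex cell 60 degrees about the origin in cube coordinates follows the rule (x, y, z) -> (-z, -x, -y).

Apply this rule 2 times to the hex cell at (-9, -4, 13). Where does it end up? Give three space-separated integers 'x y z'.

Answer: -4 13 -9

Derivation:
Start: (-9, -4, 13)
Step 1: (-9, -4, 13) -> (-(13), -(-9), -(-4)) = (-13, 9, 4)
Step 2: (-13, 9, 4) -> (-(4), -(-13), -(9)) = (-4, 13, -9)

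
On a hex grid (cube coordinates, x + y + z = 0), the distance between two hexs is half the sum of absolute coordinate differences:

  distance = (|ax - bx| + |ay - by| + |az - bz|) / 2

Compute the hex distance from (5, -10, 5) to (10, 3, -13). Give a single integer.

Answer: 18

Derivation:
|ax - bx| = |5 - 10| = 5
|ay - by| = |-10 - 3| = 13
|az - bz| = |5 - (-13)| = 18
distance = (5 + 13 + 18) / 2 = 36 / 2 = 18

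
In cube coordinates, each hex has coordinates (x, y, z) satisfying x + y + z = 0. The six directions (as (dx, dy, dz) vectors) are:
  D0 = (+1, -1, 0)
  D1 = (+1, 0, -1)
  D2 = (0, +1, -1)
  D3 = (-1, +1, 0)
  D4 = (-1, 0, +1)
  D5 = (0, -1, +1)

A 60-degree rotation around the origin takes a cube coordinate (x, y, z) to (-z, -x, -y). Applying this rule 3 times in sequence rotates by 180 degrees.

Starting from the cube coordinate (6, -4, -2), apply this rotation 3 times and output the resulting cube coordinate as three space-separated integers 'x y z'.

Start: (6, -4, -2)
Step 1: (6, -4, -2) -> (-(-2), -(6), -(-4)) = (2, -6, 4)
Step 2: (2, -6, 4) -> (-(4), -(2), -(-6)) = (-4, -2, 6)
Step 3: (-4, -2, 6) -> (-(6), -(-4), -(-2)) = (-6, 4, 2)

Answer: -6 4 2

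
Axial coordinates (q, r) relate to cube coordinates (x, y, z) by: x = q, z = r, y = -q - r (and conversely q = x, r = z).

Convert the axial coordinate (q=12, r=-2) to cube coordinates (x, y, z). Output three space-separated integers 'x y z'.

Answer: 12 -10 -2

Derivation:
x = q = 12
z = r = -2
y = -x - z = -(12) - (-2) = -10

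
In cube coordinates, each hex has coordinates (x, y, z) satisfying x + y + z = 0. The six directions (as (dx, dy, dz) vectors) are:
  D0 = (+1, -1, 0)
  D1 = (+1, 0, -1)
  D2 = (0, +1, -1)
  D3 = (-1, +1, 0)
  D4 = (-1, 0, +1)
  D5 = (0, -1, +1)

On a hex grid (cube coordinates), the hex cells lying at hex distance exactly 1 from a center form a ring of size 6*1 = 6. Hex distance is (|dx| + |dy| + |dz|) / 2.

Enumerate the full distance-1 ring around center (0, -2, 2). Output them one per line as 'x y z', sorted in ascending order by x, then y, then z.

Answer: -1 -2 3
-1 -1 2
0 -3 3
0 -1 1
1 -3 2
1 -2 1

Derivation:
Walk ring at distance 1 from (0, -2, 2):
Start at center + D4*1 = (-1, -2, 3)
  hex 0: (-1, -2, 3)
  hex 1: (0, -3, 3)
  hex 2: (1, -3, 2)
  hex 3: (1, -2, 1)
  hex 4: (0, -1, 1)
  hex 5: (-1, -1, 2)
Sorted: 6 hexes.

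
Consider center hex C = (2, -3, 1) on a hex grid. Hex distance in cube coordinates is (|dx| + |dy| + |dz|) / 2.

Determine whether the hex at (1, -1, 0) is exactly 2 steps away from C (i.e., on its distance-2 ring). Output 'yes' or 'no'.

Answer: yes

Derivation:
|px - cx| = |1 - 2| = 1
|py - cy| = |-1 - (-3)| = 2
|pz - cz| = |0 - 1| = 1
distance = (1+2+1)/2 = 4/2 = 2
radius = 2; distance == radius -> yes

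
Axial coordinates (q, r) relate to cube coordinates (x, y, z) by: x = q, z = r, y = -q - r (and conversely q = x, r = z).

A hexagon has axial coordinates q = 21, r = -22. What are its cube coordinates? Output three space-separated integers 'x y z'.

x = q = 21
z = r = -22
y = -x - z = -(21) - (-22) = 1

Answer: 21 1 -22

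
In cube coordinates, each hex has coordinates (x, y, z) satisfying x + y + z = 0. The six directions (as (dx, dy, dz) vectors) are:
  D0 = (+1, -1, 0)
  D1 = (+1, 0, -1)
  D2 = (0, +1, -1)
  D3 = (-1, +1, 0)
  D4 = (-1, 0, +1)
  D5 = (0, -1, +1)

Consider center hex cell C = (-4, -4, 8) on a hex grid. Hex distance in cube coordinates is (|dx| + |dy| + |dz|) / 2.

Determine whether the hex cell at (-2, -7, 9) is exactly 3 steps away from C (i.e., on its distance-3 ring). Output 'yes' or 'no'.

Answer: yes

Derivation:
|px - cx| = |-2 - (-4)| = 2
|py - cy| = |-7 - (-4)| = 3
|pz - cz| = |9 - 8| = 1
distance = (2+3+1)/2 = 6/2 = 3
radius = 3; distance == radius -> yes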